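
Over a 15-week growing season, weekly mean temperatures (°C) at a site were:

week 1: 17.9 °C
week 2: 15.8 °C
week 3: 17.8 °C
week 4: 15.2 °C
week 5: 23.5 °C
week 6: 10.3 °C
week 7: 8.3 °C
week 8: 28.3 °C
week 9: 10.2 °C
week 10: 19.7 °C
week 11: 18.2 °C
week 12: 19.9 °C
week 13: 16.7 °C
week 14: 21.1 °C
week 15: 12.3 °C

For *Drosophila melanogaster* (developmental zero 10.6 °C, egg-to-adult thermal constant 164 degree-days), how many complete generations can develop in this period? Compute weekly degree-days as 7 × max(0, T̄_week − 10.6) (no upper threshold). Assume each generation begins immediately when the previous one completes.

4 generations

Weekly DD (7 × max(0, T̄ − 10.6)): 51.1, 36.4, 50.4, 32.2, 90.3, 0.0, 0.0, 123.9, 0.0, 63.7, 53.2, 65.1, 42.7, 73.5, 11.9.
Season total = 694.4 DD.
Complete generations = ⌊694.4 / 164⌋ = 4.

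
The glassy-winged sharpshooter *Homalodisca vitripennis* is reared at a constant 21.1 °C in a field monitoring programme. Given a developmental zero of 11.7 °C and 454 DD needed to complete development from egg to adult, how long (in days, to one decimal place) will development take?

48.3 days

Daily accumulation = 21.1 − 11.7 = 9.4 DD/day.
Duration = 454 / 9.4 = 48.298 ≈ 48.3 days.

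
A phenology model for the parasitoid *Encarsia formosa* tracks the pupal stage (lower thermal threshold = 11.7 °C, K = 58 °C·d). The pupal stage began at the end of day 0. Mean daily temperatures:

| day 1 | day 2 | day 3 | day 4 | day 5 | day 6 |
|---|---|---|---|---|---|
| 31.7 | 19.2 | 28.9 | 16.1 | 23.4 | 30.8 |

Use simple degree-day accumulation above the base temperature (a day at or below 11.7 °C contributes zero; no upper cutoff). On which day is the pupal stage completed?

Daily DD above 11.7 °C: 20.0, 7.5, 17.2, 4.4, 11.7, 19.1.
Cumulative: 20.0, 27.5, 44.7, 49.1, 60.8, 79.9.
The total first reaches 58 DD on day 5.

day 5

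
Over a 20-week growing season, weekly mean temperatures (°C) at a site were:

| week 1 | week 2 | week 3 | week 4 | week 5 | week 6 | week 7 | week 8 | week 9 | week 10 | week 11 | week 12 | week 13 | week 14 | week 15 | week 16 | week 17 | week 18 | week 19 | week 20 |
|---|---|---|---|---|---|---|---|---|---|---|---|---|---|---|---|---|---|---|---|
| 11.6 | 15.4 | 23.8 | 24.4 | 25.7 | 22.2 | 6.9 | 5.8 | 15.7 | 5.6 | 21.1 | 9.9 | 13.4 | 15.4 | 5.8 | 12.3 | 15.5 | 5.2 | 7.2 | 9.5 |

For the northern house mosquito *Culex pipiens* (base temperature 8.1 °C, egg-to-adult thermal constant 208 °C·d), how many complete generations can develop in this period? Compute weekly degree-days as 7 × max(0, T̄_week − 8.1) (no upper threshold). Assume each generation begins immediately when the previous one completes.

Weekly DD (7 × max(0, T̄ − 8.1)): 24.5, 51.1, 109.9, 114.1, 123.2, 98.7, 0.0, 0.0, 53.2, 0.0, 91.0, 12.6, 37.1, 51.1, 0.0, 29.4, 51.8, 0.0, 0.0, 9.8.
Season total = 857.5 DD.
Complete generations = ⌊857.5 / 208⌋ = 4.

4 generations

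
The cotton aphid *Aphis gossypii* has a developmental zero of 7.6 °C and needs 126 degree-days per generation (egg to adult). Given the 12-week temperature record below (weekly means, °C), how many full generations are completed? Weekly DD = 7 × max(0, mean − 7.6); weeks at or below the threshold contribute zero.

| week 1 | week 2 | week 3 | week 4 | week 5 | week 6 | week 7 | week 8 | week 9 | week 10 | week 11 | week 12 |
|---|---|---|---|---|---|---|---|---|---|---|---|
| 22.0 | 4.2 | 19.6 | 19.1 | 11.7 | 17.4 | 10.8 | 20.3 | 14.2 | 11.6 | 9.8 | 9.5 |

Weekly DD (7 × max(0, T̄ − 7.6)): 100.8, 0.0, 84.0, 80.5, 28.7, 68.6, 22.4, 88.9, 46.2, 28.0, 15.4, 13.3.
Season total = 576.8 DD.
Complete generations = ⌊576.8 / 126⌋ = 4.

4 generations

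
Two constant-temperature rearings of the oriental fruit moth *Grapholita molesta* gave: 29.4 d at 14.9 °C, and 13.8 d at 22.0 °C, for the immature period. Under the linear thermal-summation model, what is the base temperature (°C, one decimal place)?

8.6 °C

Under the model K = D·(T − T_b), so D₁·(T₁ − T_b) = D₂·(T₂ − T_b).
29.4·(14.9 − T_b) = 13.8·(22.0 − T_b)
T_b = (29.4·14.9 − 13.8·22.0) / (29.4 − 13.8) = 134.46 / 15.6 = 8.619 °C ≈ 8.6 °C.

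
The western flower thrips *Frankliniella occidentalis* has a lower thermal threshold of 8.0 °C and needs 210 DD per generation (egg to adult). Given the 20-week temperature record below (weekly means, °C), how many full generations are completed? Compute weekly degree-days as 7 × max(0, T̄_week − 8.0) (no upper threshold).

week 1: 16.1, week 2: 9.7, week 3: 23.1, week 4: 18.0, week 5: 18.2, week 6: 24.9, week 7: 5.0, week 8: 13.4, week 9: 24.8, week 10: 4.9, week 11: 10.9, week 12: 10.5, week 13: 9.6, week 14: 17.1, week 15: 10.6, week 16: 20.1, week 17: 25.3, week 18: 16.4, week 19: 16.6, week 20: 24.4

5 generations

Weekly DD (7 × max(0, T̄ − 8.0)): 56.7, 11.9, 105.7, 70.0, 71.4, 118.3, 0.0, 37.8, 117.6, 0.0, 20.3, 17.5, 11.2, 63.7, 18.2, 84.7, 121.1, 58.8, 60.2, 114.8.
Season total = 1159.9 DD.
Complete generations = ⌊1159.9 / 210⌋ = 5.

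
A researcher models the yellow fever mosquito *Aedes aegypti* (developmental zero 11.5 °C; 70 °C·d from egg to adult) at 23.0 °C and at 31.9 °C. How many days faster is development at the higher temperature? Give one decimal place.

At 23.0 °C: 70 / (23.0 − 11.5) = 70 / 11.5 = 6.087 d.
At 31.9 °C: 70 / (31.9 − 11.5) = 70 / 20.4 = 3.431 d.
Difference = |6.087 − 3.431| = 2.656 ≈ 2.7 days.

2.7 days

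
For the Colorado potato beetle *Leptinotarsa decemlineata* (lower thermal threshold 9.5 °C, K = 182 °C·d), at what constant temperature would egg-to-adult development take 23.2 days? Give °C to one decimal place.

Required daily accumulation = 182 / 23.2 = 7.845 DD/day.
T = T_base + 7.845 = 9.5 + 7.845 = 17.345 ≈ 17.3 °C.

17.3 °C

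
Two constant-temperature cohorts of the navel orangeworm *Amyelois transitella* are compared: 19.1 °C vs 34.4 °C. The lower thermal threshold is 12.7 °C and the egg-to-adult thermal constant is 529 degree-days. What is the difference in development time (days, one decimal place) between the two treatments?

58.3 days

At 19.1 °C: 529 / (19.1 − 12.7) = 529 / 6.4 = 82.656 d.
At 34.4 °C: 529 / (34.4 − 12.7) = 529 / 21.7 = 24.378 d.
Difference = |82.656 − 24.378| = 58.278 ≈ 58.3 days.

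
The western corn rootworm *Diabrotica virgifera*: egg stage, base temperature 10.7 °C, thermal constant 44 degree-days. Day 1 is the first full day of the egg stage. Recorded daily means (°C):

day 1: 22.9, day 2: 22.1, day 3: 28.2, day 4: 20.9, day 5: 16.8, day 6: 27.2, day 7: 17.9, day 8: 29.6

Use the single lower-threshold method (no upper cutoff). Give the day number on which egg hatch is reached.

day 4

Daily DD above 10.7 °C: 12.2, 11.4, 17.5, 10.2, 6.1, 16.5, 7.2, 18.9.
Cumulative: 12.2, 23.6, 41.1, 51.3, 57.4, 73.9, 81.1, 100.0.
The total first reaches 44 DD on day 4.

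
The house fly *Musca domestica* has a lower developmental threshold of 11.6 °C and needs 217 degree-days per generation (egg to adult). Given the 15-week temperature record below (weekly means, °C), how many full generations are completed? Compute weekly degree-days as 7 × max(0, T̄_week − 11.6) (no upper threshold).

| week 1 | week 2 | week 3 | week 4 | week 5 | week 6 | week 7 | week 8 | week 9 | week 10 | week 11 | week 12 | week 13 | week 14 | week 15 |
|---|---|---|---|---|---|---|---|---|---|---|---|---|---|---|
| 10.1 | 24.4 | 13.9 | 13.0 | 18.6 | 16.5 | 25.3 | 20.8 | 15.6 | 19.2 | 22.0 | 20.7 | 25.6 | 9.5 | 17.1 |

3 generations

Weekly DD (7 × max(0, T̄ − 11.6)): 0.0, 89.6, 16.1, 9.8, 49.0, 34.3, 95.9, 64.4, 28.0, 53.2, 72.8, 63.7, 98.0, 0.0, 38.5.
Season total = 713.3 DD.
Complete generations = ⌊713.3 / 217⌋ = 3.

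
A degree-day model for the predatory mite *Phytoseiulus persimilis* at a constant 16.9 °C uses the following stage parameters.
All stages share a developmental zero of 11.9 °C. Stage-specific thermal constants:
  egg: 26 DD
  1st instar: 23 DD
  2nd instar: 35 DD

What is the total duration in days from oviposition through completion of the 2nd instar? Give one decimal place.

Daily accumulation at 16.9 °C = 16.9 − 11.9 = 5.0 DD/day.
Total K = 26 + 23 + 35 = 84 DD.
Total duration = 84 / 5.0 = 16.800 ≈ 16.8 days.

16.8 days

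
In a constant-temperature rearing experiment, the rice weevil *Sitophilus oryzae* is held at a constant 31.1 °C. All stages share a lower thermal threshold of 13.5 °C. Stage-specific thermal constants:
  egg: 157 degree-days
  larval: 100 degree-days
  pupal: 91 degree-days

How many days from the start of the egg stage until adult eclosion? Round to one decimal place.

19.8 days

Daily accumulation at 31.1 °C = 31.1 − 13.5 = 17.6 DD/day.
Total K = 157 + 100 + 91 = 348 DD.
Total duration = 348 / 17.6 = 19.773 ≈ 19.8 days.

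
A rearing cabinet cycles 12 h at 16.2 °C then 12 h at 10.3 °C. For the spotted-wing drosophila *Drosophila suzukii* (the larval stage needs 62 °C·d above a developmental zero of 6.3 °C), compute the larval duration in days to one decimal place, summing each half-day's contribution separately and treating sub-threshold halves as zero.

Day half: max(0, 16.2 − 6.3) × 0.5 = 9.9 × 0.5 = 4.95 DD.
Night half: max(0, 10.3 − 6.3) × 0.5 = 4.0 × 0.5 = 2.00 DD.
Per 24 h: 6.95 DD/day.
Duration = 62 / 6.95 = 8.921 ≈ 8.9 days.

8.9 days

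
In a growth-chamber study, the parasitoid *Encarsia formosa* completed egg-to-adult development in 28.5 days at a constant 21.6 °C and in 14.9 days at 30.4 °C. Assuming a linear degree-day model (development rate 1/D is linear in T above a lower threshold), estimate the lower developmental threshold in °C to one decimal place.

Equal thermal constants: D₁(T₁ − T_b) = D₂(T₂ − T_b).
28.5·(21.6 − T_b) = 14.9·(30.4 − T_b)
T_b = (28.5·21.6 − 14.9·30.4) / (28.5 − 14.9) = 162.64 / 13.6 = 11.959 °C ≈ 12.0 °C.

12.0 °C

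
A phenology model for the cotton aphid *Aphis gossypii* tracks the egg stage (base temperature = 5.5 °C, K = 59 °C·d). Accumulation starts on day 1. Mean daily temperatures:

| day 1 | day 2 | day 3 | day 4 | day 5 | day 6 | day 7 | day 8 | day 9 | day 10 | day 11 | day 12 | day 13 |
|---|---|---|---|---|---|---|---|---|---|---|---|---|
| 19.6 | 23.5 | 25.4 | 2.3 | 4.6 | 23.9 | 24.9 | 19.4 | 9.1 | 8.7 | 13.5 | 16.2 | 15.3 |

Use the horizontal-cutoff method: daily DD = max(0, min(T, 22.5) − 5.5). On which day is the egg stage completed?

Daily DD above 5.5 °C (capped at 17.0): 14.1, 17.0, 17.0, 0.0, 0.0, 17.0, 17.0, 13.9, 3.6, 3.2, 8.0, 10.7, 9.8.
Cumulative: 14.1, 31.1, 48.1, 48.1, 48.1, 65.1, 82.1, 96.0, 99.6, 102.8, 110.8, 121.5, 131.3.
The total first reaches 59 DD on day 6.

day 6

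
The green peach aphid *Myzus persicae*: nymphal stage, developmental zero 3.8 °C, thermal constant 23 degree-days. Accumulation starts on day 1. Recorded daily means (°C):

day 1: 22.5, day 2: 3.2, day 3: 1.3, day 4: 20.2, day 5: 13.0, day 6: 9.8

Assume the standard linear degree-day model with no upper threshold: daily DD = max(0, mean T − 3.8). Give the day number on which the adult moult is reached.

day 4

Daily DD above 3.8 °C: 18.7, 0.0, 0.0, 16.4, 9.2, 6.0.
Cumulative: 18.7, 18.7, 18.7, 35.1, 44.3, 50.3.
The total first reaches 23 DD on day 4.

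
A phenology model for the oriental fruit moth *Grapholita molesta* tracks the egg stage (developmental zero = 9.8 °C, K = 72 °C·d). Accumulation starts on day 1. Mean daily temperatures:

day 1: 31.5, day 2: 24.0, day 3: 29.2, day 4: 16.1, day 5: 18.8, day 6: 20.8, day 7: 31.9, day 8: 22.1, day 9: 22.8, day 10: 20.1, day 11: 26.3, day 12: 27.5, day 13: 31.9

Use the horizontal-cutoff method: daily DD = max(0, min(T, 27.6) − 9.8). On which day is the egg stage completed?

Daily DD above 9.8 °C (capped at 17.8): 17.8, 14.2, 17.8, 6.3, 9.0, 11.0, 17.8, 12.3, 13.0, 10.3, 16.5, 17.7, 17.8.
Cumulative: 17.8, 32.0, 49.8, 56.1, 65.1, 76.1, 93.9, 106.2, 119.2, 129.5, 146.0, 163.7, 181.5.
The total first reaches 72 DD on day 6.

day 6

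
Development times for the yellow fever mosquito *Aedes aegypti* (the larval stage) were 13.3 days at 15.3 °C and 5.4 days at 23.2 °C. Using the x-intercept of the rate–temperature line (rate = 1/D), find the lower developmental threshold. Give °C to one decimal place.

9.9 °C

Equal thermal constants: D₁(T₁ − T_b) = D₂(T₂ − T_b).
13.3·(15.3 − T_b) = 5.4·(23.2 − T_b)
T_b = (13.3·15.3 − 5.4·23.2) / (13.3 − 5.4) = 78.21 / 7.9 = 9.900 °C ≈ 9.9 °C.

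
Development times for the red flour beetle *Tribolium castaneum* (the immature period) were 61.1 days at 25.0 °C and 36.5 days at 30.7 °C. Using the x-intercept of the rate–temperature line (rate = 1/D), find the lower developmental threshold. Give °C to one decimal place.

16.5 °C

Equal thermal constants: D₁(T₁ − T_b) = D₂(T₂ − T_b).
61.1·(25.0 − T_b) = 36.5·(30.7 − T_b)
T_b = (61.1·25.0 − 36.5·30.7) / (61.1 − 36.5) = 406.95 / 24.6 = 16.543 °C ≈ 16.5 °C.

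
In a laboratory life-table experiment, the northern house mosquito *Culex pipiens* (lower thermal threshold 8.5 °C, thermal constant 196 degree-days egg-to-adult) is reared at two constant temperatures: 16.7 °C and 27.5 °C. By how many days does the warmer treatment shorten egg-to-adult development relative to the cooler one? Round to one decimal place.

At 16.7 °C: 196 / (16.7 − 8.5) = 196 / 8.2 = 23.902 d.
At 27.5 °C: 196 / (27.5 − 8.5) = 196 / 19.0 = 10.316 d.
Difference = |23.902 − 10.316| = 13.587 ≈ 13.6 days.

13.6 days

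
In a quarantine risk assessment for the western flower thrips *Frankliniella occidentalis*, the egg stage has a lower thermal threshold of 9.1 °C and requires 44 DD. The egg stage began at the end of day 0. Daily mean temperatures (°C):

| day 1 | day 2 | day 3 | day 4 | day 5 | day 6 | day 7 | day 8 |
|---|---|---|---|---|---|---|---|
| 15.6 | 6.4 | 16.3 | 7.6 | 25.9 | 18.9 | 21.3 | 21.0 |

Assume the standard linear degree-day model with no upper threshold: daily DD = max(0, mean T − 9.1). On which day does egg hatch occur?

Daily DD above 9.1 °C: 6.5, 0.0, 7.2, 0.0, 16.8, 9.8, 12.2, 11.9.
Cumulative: 6.5, 6.5, 13.7, 13.7, 30.5, 40.3, 52.5, 64.4.
The total first reaches 44 DD on day 7.

day 7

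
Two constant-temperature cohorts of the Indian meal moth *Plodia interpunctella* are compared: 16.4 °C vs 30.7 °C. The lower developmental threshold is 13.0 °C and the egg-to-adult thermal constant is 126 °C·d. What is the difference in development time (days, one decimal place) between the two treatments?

29.9 days

At 16.4 °C: 126 / (16.4 − 13.0) = 126 / 3.4 = 37.059 d.
At 30.7 °C: 126 / (30.7 − 13.0) = 126 / 17.7 = 7.119 d.
Difference = |37.059 − 7.119| = 29.940 ≈ 29.9 days.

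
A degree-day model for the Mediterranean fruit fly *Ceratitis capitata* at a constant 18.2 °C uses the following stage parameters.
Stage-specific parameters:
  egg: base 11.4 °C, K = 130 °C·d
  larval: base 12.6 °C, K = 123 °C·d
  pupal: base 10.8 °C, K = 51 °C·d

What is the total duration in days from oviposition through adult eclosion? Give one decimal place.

egg: 130 / (18.2 − 11.4) = 130 / 6.8 = 19.118 d.
larval: 123 / (18.2 − 12.6) = 123 / 5.6 = 21.964 d.
pupal: 51 / (18.2 − 10.8) = 51 / 7.4 = 6.892 d.
Sum = 47.974 ≈ 48.0 days.

48.0 days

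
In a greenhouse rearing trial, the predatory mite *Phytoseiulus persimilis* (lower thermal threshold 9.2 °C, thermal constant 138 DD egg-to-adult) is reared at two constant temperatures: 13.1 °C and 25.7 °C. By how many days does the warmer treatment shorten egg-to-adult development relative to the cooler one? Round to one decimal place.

27.0 days

At 13.1 °C: 138 / (13.1 − 9.2) = 138 / 3.9 = 35.385 d.
At 25.7 °C: 138 / (25.7 − 9.2) = 138 / 16.5 = 8.364 d.
Difference = |35.385 − 8.364| = 27.021 ≈ 27.0 days.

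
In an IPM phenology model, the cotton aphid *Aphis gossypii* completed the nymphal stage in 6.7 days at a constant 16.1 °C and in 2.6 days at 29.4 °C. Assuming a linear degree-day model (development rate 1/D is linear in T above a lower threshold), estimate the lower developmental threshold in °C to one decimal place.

7.7 °C

Equal thermal constants: D₁(T₁ − T_b) = D₂(T₂ − T_b).
6.7·(16.1 − T_b) = 2.6·(29.4 − T_b)
T_b = (6.7·16.1 − 2.6·29.4) / (6.7 − 2.6) = 31.43 / 4.1 = 7.666 °C ≈ 7.7 °C.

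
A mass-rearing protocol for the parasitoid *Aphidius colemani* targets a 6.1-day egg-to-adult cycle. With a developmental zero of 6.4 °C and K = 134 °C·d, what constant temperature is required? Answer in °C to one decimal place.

28.4 °C

Required daily accumulation = 134 / 6.1 = 21.967 DD/day.
T = T_base + 21.967 = 6.4 + 21.967 = 28.367 ≈ 28.4 °C.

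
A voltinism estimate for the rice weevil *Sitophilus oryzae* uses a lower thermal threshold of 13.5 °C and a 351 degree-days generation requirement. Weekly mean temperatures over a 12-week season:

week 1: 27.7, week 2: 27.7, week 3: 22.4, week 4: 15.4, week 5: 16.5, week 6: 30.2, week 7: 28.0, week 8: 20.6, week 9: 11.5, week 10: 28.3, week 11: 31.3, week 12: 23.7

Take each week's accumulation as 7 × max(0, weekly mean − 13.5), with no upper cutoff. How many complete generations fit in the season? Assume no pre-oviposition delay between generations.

Weekly DD (7 × max(0, T̄ − 13.5)): 99.4, 99.4, 62.3, 13.3, 21.0, 116.9, 101.5, 49.7, 0.0, 103.6, 124.6, 71.4.
Season total = 863.1 DD.
Complete generations = ⌊863.1 / 351⌋ = 2.

2 generations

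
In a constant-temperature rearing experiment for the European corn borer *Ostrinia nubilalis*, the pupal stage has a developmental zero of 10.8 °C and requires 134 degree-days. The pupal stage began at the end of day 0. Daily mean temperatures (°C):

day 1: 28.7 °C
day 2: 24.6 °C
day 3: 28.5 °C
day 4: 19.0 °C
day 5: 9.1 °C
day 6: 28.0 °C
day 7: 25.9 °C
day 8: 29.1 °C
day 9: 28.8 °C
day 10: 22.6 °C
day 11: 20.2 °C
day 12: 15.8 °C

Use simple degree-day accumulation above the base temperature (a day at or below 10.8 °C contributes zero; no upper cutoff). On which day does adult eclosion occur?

day 10

Daily DD above 10.8 °C: 17.9, 13.8, 17.7, 8.2, 0.0, 17.2, 15.1, 18.3, 18.0, 11.8, 9.4, 5.0.
Cumulative: 17.9, 31.7, 49.4, 57.6, 57.6, 74.8, 89.9, 108.2, 126.2, 138.0, 147.4, 152.4.
The total first reaches 134 DD on day 10.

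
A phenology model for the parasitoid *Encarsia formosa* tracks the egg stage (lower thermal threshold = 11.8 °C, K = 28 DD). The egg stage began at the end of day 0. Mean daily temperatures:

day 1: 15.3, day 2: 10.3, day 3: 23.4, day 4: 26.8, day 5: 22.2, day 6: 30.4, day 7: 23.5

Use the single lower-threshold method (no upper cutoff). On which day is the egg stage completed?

day 4

Daily DD above 11.8 °C: 3.5, 0.0, 11.6, 15.0, 10.4, 18.6, 11.7.
Cumulative: 3.5, 3.5, 15.1, 30.1, 40.5, 59.1, 70.8.
The total first reaches 28 DD on day 4.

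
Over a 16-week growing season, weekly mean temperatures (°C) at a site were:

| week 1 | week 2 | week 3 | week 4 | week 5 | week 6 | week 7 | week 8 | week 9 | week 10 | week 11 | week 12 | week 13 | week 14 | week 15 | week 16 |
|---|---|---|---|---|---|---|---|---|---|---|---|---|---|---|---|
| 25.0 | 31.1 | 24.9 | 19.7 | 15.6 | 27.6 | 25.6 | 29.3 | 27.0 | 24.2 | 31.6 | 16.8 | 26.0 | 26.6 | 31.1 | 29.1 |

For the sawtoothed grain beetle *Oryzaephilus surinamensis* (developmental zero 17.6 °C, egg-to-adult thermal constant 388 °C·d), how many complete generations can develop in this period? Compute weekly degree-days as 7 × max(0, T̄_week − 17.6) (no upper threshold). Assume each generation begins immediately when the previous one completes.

Weekly DD (7 × max(0, T̄ − 17.6)): 51.8, 94.5, 51.1, 14.7, 0.0, 70.0, 56.0, 81.9, 65.8, 46.2, 98.0, 0.0, 58.8, 63.0, 94.5, 80.5.
Season total = 926.8 DD.
Complete generations = ⌊926.8 / 388⌋ = 2.

2 generations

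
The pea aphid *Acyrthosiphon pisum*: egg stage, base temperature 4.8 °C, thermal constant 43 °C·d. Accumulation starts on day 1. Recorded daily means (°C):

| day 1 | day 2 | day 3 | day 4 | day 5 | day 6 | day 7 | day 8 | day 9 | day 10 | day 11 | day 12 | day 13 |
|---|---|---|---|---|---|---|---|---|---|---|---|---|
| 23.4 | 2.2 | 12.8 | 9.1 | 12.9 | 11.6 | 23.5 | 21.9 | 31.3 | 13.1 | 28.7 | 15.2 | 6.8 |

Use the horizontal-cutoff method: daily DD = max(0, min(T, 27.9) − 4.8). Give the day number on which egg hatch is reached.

Daily DD above 4.8 °C (capped at 23.1): 18.6, 0.0, 8.0, 4.3, 8.1, 6.8, 18.7, 17.1, 23.1, 8.3, 23.1, 10.4, 2.0.
Cumulative: 18.6, 18.6, 26.6, 30.9, 39.0, 45.8, 64.5, 81.6, 104.7, 113.0, 136.1, 146.5, 148.5.
The total first reaches 43 DD on day 6.

day 6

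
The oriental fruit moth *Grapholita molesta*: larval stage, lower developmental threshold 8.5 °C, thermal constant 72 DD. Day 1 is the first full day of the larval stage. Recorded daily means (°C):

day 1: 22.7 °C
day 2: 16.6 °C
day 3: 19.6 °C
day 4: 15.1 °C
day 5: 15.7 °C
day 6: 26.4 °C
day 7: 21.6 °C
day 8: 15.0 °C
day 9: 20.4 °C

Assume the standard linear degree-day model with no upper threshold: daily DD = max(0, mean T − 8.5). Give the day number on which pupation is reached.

Daily DD above 8.5 °C: 14.2, 8.1, 11.1, 6.6, 7.2, 17.9, 13.1, 6.5, 11.9.
Cumulative: 14.2, 22.3, 33.4, 40.0, 47.2, 65.1, 78.2, 84.7, 96.6.
The total first reaches 72 DD on day 7.

day 7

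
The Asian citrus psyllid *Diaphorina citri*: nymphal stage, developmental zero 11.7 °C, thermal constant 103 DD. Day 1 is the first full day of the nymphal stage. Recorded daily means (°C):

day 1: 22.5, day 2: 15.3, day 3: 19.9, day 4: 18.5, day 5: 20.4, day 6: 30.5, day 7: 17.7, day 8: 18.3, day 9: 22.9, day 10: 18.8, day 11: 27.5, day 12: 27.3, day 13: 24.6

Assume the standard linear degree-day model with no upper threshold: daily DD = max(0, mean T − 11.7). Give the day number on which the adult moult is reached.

Daily DD above 11.7 °C: 10.8, 3.6, 8.2, 6.8, 8.7, 18.8, 6.0, 6.6, 11.2, 7.1, 15.8, 15.6, 12.9.
Cumulative: 10.8, 14.4, 22.6, 29.4, 38.1, 56.9, 62.9, 69.5, 80.7, 87.8, 103.6, 119.2, 132.1.
The total first reaches 103 DD on day 11.

day 11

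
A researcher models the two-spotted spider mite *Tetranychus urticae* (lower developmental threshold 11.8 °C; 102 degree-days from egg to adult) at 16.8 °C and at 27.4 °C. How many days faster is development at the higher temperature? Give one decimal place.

At 16.8 °C: 102 / (16.8 − 11.8) = 102 / 5.0 = 20.400 d.
At 27.4 °C: 102 / (27.4 − 11.8) = 102 / 15.6 = 6.538 d.
Difference = |20.400 − 6.538| = 13.862 ≈ 13.9 days.

13.9 days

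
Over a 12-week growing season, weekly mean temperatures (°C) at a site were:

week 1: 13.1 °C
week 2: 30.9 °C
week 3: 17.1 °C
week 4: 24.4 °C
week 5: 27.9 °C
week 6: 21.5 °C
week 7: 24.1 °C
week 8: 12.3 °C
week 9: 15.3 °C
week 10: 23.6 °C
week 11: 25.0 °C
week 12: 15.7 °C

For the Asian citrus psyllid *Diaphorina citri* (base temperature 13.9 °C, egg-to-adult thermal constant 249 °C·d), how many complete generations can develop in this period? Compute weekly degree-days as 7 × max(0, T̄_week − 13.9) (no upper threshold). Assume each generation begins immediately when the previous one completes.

2 generations

Weekly DD (7 × max(0, T̄ − 13.9)): 0.0, 119.0, 22.4, 73.5, 98.0, 53.2, 71.4, 0.0, 9.8, 67.9, 77.7, 12.6.
Season total = 605.5 DD.
Complete generations = ⌊605.5 / 249⌋ = 2.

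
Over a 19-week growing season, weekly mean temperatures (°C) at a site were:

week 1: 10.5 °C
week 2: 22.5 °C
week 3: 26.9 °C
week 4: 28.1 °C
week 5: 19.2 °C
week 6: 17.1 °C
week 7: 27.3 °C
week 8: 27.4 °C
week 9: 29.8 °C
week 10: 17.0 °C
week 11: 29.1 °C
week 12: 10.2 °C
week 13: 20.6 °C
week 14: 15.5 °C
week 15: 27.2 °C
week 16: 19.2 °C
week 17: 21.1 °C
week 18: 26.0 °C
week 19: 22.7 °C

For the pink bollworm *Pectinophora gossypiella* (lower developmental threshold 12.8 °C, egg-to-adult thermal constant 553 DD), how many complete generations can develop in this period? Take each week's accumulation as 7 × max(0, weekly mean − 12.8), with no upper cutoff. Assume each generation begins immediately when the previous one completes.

2 generations

Weekly DD (7 × max(0, T̄ − 12.8)): 0.0, 67.9, 98.7, 107.1, 44.8, 30.1, 101.5, 102.2, 119.0, 29.4, 114.1, 0.0, 54.6, 18.9, 100.8, 44.8, 58.1, 92.4, 69.3.
Season total = 1253.7 DD.
Complete generations = ⌊1253.7 / 553⌋ = 2.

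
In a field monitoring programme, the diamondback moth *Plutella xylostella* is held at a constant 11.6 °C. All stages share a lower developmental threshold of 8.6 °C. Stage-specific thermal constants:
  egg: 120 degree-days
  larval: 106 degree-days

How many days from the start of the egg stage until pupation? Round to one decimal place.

Daily accumulation at 11.6 °C = 11.6 − 8.6 = 3.0 DD/day.
Total K = 120 + 106 = 226 DD.
Total duration = 226 / 3.0 = 75.333 ≈ 75.3 days.

75.3 days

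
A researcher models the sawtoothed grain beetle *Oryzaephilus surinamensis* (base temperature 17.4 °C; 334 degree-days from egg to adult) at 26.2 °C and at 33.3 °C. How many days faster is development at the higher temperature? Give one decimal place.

At 26.2 °C: 334 / (26.2 − 17.4) = 334 / 8.8 = 37.955 d.
At 33.3 °C: 334 / (33.3 − 17.4) = 334 / 15.9 = 21.006 d.
Difference = |37.955 − 21.006| = 16.948 ≈ 16.9 days.

16.9 days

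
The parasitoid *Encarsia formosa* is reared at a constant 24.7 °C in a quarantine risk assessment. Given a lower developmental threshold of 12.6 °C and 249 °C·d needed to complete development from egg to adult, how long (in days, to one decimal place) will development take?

Daily accumulation = 24.7 − 12.6 = 12.1 DD/day.
Duration = 249 / 12.1 = 20.579 ≈ 20.6 days.

20.6 days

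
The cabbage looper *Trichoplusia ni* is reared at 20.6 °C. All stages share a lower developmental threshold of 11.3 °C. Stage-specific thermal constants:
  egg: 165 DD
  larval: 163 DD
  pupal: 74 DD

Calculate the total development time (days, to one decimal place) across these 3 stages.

Daily accumulation at 20.6 °C = 20.6 − 11.3 = 9.3 DD/day.
Total K = 165 + 163 + 74 = 402 DD.
Total duration = 402 / 9.3 = 43.226 ≈ 43.2 days.

43.2 days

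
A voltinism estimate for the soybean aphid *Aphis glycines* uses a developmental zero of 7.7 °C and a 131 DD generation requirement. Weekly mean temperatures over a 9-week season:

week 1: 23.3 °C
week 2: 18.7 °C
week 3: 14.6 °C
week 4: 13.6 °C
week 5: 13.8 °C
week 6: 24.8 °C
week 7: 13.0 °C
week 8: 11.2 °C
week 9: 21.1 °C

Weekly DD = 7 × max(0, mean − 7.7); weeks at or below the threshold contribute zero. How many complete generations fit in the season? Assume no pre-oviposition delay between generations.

4 generations

Weekly DD (7 × max(0, T̄ − 7.7)): 109.2, 77.0, 48.3, 41.3, 42.7, 119.7, 37.1, 24.5, 93.8.
Season total = 593.6 DD.
Complete generations = ⌊593.6 / 131⌋ = 4.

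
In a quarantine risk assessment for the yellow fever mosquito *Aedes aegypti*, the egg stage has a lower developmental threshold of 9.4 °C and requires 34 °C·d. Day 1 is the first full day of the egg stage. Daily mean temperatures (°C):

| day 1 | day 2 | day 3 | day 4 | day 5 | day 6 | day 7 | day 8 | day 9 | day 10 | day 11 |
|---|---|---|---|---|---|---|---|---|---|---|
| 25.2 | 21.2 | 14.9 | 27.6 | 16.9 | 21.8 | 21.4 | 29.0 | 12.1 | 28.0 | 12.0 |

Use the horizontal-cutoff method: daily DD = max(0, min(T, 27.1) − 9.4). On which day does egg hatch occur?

day 4

Daily DD above 9.4 °C (capped at 17.7): 15.8, 11.8, 5.5, 17.7, 7.5, 12.4, 12.0, 17.7, 2.7, 17.7, 2.6.
Cumulative: 15.8, 27.6, 33.1, 50.8, 58.3, 70.7, 82.7, 100.4, 103.1, 120.8, 123.4.
The total first reaches 34 DD on day 4.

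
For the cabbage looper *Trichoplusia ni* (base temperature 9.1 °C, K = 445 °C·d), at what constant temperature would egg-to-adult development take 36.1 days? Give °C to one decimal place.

Required daily accumulation = 445 / 36.1 = 12.327 DD/day.
T = T_base + 12.327 = 9.1 + 12.327 = 21.427 ≈ 21.4 °C.

21.4 °C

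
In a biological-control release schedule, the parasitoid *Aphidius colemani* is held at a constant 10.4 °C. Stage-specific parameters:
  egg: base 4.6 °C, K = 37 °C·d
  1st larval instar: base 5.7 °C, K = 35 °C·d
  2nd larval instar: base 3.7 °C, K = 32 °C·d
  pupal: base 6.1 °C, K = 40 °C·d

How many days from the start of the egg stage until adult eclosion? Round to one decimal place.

27.9 days

egg: 37 / (10.4 − 4.6) = 37 / 5.8 = 6.379 d.
1st larval instar: 35 / (10.4 − 5.7) = 35 / 4.7 = 7.447 d.
2nd larval instar: 32 / (10.4 − 3.7) = 32 / 6.7 = 4.776 d.
pupal: 40 / (10.4 − 6.1) = 40 / 4.3 = 9.302 d.
Sum = 27.905 ≈ 27.9 days.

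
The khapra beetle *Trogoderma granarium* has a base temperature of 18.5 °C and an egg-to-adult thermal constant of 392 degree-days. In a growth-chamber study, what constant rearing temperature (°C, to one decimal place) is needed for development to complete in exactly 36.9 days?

29.1 °C

Required daily accumulation = 392 / 36.9 = 10.623 DD/day.
T = T_base + 10.623 = 18.5 + 10.623 = 29.123 ≈ 29.1 °C.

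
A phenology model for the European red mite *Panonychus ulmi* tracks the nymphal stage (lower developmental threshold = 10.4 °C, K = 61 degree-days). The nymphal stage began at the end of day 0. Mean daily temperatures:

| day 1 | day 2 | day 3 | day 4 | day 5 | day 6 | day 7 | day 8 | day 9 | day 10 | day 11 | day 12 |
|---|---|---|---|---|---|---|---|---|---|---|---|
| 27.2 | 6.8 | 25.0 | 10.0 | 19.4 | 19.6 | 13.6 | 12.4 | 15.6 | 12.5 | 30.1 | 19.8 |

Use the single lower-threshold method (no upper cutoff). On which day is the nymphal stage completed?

day 10

Daily DD above 10.4 °C: 16.8, 0.0, 14.6, 0.0, 9.0, 9.2, 3.2, 2.0, 5.2, 2.1, 19.7, 9.4.
Cumulative: 16.8, 16.8, 31.4, 31.4, 40.4, 49.6, 52.8, 54.8, 60.0, 62.1, 81.8, 91.2.
The total first reaches 61 DD on day 10.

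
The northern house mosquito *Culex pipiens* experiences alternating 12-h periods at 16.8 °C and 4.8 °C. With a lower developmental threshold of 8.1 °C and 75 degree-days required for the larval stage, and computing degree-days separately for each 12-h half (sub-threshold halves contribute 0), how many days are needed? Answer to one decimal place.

17.2 days

Day half: max(0, 16.8 − 8.1) × 0.5 = 8.7 × 0.5 = 4.35 DD.
Night half: max(0, 4.8 − 8.1) × 0.5 = 0.0 × 0.5 = 0.00 DD.
Per 24 h: 4.35 DD/day.
Duration = 75 / 4.35 = 17.241 ≈ 17.2 days.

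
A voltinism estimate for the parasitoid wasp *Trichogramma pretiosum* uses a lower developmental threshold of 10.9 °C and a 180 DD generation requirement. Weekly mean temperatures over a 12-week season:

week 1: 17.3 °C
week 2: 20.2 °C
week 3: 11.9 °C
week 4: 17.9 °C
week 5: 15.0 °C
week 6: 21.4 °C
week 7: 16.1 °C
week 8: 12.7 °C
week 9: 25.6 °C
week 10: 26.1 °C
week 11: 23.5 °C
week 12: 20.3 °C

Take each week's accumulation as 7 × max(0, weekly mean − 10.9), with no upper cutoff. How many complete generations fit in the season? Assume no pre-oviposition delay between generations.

3 generations

Weekly DD (7 × max(0, T̄ − 10.9)): 44.8, 65.1, 7.0, 49.0, 28.7, 73.5, 36.4, 12.6, 102.9, 106.4, 88.2, 65.8.
Season total = 680.4 DD.
Complete generations = ⌊680.4 / 180⌋ = 3.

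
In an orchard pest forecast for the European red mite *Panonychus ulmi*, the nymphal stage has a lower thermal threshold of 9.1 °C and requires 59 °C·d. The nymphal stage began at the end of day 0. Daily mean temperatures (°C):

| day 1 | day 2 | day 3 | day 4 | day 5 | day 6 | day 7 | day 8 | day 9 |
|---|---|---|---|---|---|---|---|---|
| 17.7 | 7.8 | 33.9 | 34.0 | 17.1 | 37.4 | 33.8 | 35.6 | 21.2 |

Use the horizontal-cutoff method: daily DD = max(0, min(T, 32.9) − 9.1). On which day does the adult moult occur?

Daily DD above 9.1 °C (capped at 23.8): 8.6, 0.0, 23.8, 23.8, 8.0, 23.8, 23.8, 23.8, 12.1.
Cumulative: 8.6, 8.6, 32.4, 56.2, 64.2, 88.0, 111.8, 135.6, 147.7.
The total first reaches 59 DD on day 5.

day 5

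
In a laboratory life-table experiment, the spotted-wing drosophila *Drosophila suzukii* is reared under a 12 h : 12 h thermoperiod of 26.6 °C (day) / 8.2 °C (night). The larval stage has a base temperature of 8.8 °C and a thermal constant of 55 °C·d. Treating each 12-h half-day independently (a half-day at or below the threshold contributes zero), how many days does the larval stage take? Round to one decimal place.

6.2 days

Day half: max(0, 26.6 − 8.8) × 0.5 = 17.8 × 0.5 = 8.90 DD.
Night half: max(0, 8.2 − 8.8) × 0.5 = 0.0 × 0.5 = 0.00 DD.
Per 24 h: 8.90 DD/day.
Duration = 55 / 8.90 = 6.180 ≈ 6.2 days.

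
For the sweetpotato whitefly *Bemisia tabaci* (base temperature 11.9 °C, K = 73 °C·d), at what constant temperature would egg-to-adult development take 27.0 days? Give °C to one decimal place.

14.6 °C

Required daily accumulation = 73 / 27.0 = 2.704 DD/day.
T = T_base + 2.704 = 11.9 + 2.704 = 14.604 ≈ 14.6 °C.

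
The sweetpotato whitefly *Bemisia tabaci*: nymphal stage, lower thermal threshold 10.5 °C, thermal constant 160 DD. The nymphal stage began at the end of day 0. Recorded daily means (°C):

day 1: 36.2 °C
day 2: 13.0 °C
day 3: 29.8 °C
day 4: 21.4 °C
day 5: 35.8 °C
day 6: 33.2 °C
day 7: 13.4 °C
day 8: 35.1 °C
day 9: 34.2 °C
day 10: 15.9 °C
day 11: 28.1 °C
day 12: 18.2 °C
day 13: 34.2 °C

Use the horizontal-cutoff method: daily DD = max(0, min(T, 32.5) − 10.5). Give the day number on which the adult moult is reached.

Daily DD above 10.5 °C (capped at 22.0): 22.0, 2.5, 19.3, 10.9, 22.0, 22.0, 2.9, 22.0, 22.0, 5.4, 17.6, 7.7, 22.0.
Cumulative: 22.0, 24.5, 43.8, 54.7, 76.7, 98.7, 101.6, 123.6, 145.6, 151.0, 168.6, 176.3, 198.3.
The total first reaches 160 DD on day 11.

day 11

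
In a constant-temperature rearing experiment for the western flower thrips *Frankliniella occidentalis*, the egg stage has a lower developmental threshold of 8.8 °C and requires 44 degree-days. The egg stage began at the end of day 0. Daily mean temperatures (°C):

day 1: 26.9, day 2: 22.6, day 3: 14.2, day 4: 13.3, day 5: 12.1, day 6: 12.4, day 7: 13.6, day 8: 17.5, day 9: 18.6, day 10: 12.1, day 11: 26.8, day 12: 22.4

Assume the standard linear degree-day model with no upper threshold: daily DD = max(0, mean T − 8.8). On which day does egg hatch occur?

day 5

Daily DD above 8.8 °C: 18.1, 13.8, 5.4, 4.5, 3.3, 3.6, 4.8, 8.7, 9.8, 3.3, 18.0, 13.6.
Cumulative: 18.1, 31.9, 37.3, 41.8, 45.1, 48.7, 53.5, 62.2, 72.0, 75.3, 93.3, 106.9.
The total first reaches 44 DD on day 5.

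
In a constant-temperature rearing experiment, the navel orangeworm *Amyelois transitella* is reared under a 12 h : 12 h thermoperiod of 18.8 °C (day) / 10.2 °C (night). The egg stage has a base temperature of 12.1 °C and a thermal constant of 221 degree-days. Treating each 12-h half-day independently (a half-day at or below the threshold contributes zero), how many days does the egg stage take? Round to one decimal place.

Day half: max(0, 18.8 − 12.1) × 0.5 = 6.7 × 0.5 = 3.35 DD.
Night half: max(0, 10.2 − 12.1) × 0.5 = 0.0 × 0.5 = 0.00 DD.
Per 24 h: 3.35 DD/day.
Duration = 221 / 3.35 = 65.970 ≈ 66.0 days.

66.0 days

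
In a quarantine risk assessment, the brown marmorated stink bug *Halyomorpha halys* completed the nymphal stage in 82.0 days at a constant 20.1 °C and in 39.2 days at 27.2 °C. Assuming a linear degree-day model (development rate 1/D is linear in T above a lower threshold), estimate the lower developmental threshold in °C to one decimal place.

13.6 °C

Linear rate model ⇒ the product D·(T − T_b) is constant across temperatures.
82.0·(20.1 − T_b) = 39.2·(27.2 − T_b)
T_b = (82.0·20.1 − 39.2·27.2) / (82.0 − 39.2) = 581.96 / 42.8 = 13.597 °C ≈ 13.6 °C.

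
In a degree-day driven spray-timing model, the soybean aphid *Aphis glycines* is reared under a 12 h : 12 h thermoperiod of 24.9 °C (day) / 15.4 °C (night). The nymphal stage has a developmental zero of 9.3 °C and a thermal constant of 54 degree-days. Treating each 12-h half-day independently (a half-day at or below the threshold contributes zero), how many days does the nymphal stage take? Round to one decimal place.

Day half: max(0, 24.9 − 9.3) × 0.5 = 15.6 × 0.5 = 7.80 DD.
Night half: max(0, 15.4 − 9.3) × 0.5 = 6.1 × 0.5 = 3.05 DD.
Per 24 h: 10.85 DD/day.
Duration = 54 / 10.85 = 4.977 ≈ 5.0 days.

5.0 days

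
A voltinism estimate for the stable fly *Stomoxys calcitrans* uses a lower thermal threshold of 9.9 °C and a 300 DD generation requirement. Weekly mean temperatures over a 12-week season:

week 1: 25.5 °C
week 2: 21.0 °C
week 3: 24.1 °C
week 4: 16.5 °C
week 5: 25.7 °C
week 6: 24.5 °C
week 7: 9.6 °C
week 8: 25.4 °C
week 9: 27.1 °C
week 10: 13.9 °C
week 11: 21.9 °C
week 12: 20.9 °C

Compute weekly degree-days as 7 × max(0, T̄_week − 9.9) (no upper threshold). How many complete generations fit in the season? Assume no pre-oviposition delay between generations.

Weekly DD (7 × max(0, T̄ − 9.9)): 109.2, 77.7, 99.4, 46.2, 110.6, 102.2, 0.0, 108.5, 120.4, 28.0, 84.0, 77.0.
Season total = 963.2 DD.
Complete generations = ⌊963.2 / 300⌋ = 3.

3 generations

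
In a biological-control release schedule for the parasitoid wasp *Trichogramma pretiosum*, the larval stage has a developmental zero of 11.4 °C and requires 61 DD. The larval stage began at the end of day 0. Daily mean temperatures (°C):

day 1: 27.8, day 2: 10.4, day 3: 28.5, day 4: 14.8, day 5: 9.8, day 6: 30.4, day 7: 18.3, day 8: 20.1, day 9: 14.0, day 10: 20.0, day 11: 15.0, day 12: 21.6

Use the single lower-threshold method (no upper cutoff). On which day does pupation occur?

day 7

Daily DD above 11.4 °C: 16.4, 0.0, 17.1, 3.4, 0.0, 19.0, 6.9, 8.7, 2.6, 8.6, 3.6, 10.2.
Cumulative: 16.4, 16.4, 33.5, 36.9, 36.9, 55.9, 62.8, 71.5, 74.1, 82.7, 86.3, 96.5.
The total first reaches 61 DD on day 7.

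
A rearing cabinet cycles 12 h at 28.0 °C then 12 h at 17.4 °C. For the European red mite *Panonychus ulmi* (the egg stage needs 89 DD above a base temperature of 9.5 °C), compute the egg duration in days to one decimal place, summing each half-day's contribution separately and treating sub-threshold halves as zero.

6.7 days

Day half: max(0, 28.0 − 9.5) × 0.5 = 18.5 × 0.5 = 9.25 DD.
Night half: max(0, 17.4 − 9.5) × 0.5 = 7.9 × 0.5 = 3.95 DD.
Per 24 h: 13.20 DD/day.
Duration = 89 / 13.20 = 6.742 ≈ 6.7 days.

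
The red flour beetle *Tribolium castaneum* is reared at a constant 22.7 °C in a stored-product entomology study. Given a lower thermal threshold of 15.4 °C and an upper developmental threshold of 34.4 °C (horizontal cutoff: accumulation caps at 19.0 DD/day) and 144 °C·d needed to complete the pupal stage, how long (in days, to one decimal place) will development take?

19.7 days

Daily accumulation = 22.7 − 15.4 = 7.3 DD/day.
Duration = 144 / 7.3 = 19.726 ≈ 19.7 days.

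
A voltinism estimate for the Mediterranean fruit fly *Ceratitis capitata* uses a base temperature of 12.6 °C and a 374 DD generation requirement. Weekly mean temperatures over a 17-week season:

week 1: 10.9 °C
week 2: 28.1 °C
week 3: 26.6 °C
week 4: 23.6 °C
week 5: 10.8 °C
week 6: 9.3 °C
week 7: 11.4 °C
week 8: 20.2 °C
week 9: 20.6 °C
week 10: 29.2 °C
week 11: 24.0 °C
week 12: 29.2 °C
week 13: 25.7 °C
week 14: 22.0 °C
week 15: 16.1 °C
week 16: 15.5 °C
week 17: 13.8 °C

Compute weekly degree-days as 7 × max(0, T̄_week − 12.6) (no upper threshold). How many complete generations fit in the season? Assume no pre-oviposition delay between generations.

Weekly DD (7 × max(0, T̄ − 12.6)): 0.0, 108.5, 98.0, 77.0, 0.0, 0.0, 0.0, 53.2, 56.0, 116.2, 79.8, 116.2, 91.7, 65.8, 24.5, 20.3, 8.4.
Season total = 915.6 DD.
Complete generations = ⌊915.6 / 374⌋ = 2.

2 generations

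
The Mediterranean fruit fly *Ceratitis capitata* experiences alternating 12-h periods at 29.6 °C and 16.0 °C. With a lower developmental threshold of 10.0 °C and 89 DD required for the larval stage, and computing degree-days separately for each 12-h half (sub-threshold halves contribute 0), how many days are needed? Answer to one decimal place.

Day half: max(0, 29.6 − 10.0) × 0.5 = 19.6 × 0.5 = 9.80 DD.
Night half: max(0, 16.0 − 10.0) × 0.5 = 6.0 × 0.5 = 3.00 DD.
Per 24 h: 12.80 DD/day.
Duration = 89 / 12.80 = 6.953 ≈ 7.0 days.

7.0 days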